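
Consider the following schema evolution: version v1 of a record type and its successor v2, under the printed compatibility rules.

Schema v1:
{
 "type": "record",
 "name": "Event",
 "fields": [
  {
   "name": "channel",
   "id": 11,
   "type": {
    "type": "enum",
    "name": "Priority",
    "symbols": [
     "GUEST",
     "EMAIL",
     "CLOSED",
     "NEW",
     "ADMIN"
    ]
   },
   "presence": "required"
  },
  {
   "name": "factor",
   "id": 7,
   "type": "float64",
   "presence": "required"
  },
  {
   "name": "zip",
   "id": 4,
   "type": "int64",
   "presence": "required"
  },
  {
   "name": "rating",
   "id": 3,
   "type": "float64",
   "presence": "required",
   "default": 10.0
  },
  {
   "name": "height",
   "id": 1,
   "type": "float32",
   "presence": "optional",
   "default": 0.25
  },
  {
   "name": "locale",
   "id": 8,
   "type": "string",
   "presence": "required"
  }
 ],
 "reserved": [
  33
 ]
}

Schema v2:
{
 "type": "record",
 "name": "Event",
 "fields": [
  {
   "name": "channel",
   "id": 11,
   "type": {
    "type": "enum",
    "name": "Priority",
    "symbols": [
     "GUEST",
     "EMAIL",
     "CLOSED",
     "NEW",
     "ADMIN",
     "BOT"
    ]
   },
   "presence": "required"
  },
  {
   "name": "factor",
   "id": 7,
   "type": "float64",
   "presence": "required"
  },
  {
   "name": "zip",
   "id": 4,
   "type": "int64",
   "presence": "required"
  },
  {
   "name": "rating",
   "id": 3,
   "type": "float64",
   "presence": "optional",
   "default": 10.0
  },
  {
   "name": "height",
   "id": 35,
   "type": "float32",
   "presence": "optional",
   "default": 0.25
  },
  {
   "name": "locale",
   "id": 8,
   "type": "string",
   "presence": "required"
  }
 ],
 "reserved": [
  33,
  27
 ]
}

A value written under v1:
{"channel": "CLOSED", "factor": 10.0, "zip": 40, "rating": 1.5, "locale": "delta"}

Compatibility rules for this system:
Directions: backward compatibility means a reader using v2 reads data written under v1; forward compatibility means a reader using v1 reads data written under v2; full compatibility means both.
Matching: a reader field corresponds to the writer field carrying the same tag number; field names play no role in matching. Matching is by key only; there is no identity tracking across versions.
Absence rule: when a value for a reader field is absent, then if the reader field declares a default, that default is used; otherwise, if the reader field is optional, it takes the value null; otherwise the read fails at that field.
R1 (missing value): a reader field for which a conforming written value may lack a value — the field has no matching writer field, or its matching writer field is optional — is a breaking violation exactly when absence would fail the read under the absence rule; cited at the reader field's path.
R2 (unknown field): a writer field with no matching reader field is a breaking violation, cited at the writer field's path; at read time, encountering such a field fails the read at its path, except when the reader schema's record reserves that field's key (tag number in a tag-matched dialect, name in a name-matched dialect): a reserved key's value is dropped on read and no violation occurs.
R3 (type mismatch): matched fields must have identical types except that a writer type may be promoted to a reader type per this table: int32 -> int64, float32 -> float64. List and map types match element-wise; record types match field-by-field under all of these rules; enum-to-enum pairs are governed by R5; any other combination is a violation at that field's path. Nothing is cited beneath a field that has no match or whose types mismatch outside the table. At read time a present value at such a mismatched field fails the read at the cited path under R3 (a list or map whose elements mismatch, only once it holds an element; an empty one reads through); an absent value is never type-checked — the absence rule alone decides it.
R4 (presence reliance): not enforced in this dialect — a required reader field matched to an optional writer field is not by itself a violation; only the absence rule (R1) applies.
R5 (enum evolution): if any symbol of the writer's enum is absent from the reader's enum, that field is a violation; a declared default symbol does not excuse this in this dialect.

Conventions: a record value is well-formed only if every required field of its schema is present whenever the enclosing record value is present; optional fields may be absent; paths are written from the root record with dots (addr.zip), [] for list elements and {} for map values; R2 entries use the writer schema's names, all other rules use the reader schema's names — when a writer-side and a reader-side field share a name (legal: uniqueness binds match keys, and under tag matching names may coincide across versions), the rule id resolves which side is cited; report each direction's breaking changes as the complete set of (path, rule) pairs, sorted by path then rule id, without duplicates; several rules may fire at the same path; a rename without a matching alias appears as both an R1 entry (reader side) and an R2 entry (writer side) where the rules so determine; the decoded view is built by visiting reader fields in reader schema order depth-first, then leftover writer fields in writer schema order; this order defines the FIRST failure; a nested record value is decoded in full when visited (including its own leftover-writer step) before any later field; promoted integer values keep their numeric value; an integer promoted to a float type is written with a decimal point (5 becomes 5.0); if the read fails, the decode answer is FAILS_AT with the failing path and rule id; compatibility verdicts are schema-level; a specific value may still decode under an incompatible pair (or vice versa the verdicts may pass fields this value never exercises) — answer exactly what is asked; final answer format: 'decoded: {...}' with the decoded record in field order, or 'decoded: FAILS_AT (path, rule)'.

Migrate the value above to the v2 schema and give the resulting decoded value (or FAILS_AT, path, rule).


each type pair in Event: writer, then reader
decoding the Event value with the v2 reader:
  channel := "CLOSED"
  factor := 10.0
  zip := 40
  rating := 1.5
  height := 0.25 (absent -> default)
  locale := "delta"
  => decoded: {"channel": "CLOSED", "factor": 10.0, "zip": 40, "rating": 1.5, "height": 0.25, "locale": "delta"}
ruling out the remaining Event differences:
  enum Priority (field channel in record Event): symbol BOT added -> matters for Event compatibility verdicts, not for this value's decode
  field height in record Event: tag 1 changed to 35 -> matters for Event compatibility verdicts, not for this value's decode
  field rating in record Event: required changed to optional -> triggers nothing under the printed rules; the Event answer is the same either way

decoded: {"channel": "CLOSED", "factor": 10.0, "zip": 40, "rating": 1.5, "height": 0.25, "locale": "delta"}


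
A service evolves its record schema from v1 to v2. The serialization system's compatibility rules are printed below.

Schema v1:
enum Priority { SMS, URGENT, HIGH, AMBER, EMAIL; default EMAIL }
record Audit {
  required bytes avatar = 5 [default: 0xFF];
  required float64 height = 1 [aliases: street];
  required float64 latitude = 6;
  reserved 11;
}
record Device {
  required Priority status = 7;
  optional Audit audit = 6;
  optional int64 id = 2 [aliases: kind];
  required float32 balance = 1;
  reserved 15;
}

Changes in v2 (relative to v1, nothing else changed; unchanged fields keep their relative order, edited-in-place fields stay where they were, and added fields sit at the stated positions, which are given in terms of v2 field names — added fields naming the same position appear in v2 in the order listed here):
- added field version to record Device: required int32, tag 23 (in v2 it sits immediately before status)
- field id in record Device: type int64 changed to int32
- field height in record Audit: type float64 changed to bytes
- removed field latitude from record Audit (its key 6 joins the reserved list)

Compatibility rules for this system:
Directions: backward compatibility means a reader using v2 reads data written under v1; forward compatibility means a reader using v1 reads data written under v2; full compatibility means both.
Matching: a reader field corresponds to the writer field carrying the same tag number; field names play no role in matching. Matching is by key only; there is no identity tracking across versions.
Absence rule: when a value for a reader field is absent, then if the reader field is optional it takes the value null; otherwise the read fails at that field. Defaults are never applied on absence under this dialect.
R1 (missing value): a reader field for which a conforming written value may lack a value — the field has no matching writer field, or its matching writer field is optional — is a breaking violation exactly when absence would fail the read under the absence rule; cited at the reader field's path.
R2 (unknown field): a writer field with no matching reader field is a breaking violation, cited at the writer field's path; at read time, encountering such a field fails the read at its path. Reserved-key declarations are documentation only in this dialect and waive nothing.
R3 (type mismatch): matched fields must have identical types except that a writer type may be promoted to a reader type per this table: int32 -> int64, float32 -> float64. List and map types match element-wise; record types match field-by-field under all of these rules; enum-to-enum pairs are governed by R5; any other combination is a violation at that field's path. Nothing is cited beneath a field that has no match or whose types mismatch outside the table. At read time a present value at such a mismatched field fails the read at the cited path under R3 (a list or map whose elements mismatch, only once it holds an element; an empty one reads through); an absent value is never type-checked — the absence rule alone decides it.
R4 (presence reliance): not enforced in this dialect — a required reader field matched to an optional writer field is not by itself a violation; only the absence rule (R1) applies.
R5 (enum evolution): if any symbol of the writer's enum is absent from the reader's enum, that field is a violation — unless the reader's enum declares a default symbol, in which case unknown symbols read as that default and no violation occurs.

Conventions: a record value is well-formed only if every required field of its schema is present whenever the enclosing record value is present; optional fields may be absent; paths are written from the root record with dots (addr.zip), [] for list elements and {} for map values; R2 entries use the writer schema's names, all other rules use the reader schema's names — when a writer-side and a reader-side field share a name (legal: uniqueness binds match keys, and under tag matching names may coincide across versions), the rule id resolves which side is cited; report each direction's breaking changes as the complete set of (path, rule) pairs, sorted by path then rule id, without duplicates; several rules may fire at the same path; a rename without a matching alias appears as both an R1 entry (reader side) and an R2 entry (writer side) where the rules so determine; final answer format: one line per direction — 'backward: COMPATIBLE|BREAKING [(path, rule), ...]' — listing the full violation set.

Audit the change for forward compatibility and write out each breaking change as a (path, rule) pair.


forward: BREAKING [(audit.height, R3), (audit.latitude, R1), (version, R2)]

in Device below, arrows point writer -> reader
forward pass over Device, reader schema v1, writer schema v2:
  status: paired with writer status (Priority -> Priority; writer required)
  audit: paired with writer audit (Audit -> Audit; writer optional)
  id: paired with writer id (int32 -> int64; writer optional)
  balance: paired with writer balance (float32 -> float32; writer required)
  version (writer side), unknown to reader
  audit.avatar: paired with writer audit.avatar (bytes -> bytes; writer required)
  audit.height: paired with writer audit.height (bytes -> float64; writer required)
  audit.latitude: no writer-side match
  breaking: (audit.height, R3)
  breaking: (audit.latitude, R1)
  breaking: (version, R2)
  => forward: BREAKING (3)
diffs on Device not affecting the asked answer:
  field id in record Device: type int64 changed to int32 -> affects backward compatibility only, which is not asked


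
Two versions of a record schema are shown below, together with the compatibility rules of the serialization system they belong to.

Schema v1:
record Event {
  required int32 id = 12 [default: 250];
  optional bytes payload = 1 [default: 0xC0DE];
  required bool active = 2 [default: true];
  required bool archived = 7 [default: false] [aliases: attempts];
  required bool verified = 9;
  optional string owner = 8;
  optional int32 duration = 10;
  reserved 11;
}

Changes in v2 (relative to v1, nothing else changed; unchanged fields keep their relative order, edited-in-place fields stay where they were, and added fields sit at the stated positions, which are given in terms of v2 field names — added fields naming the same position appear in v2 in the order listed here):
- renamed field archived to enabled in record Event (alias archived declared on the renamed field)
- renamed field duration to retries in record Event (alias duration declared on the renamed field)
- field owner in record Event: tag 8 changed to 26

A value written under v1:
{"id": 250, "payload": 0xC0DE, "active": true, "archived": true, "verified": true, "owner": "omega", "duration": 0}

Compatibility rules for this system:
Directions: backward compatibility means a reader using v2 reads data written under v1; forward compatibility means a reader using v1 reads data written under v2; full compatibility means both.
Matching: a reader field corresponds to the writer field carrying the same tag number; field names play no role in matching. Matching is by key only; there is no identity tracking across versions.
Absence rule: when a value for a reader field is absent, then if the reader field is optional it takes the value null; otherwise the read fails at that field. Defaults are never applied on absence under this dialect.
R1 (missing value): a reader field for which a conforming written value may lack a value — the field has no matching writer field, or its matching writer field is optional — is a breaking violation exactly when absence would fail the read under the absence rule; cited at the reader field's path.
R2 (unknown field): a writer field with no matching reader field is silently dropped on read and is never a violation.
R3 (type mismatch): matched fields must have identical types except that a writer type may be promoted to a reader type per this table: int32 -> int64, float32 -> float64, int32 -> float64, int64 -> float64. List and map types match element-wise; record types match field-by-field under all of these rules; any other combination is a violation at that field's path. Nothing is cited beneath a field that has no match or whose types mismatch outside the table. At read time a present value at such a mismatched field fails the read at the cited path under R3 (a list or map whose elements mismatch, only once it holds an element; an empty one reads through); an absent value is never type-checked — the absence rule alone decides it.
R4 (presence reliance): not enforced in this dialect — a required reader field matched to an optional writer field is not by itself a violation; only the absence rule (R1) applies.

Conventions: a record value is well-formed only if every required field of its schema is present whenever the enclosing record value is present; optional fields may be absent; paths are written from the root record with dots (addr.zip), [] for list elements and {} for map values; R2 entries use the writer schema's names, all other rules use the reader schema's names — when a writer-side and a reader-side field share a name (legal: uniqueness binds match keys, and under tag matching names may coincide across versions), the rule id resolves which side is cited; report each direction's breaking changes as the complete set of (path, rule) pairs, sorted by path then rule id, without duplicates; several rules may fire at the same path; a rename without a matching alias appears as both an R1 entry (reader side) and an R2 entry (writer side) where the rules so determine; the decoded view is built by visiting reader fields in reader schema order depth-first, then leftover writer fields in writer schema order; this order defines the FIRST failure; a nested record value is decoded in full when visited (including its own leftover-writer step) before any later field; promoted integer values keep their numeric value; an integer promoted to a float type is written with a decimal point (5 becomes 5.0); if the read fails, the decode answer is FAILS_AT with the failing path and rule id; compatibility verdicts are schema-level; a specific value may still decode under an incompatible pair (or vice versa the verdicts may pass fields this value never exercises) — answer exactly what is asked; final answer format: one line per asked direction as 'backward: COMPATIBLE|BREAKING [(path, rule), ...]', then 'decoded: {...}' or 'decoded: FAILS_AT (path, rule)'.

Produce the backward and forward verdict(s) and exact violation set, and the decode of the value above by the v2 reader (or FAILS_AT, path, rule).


backward: COMPATIBLE []; forward: COMPATIBLE []; decoded: {"id": 250, "payload": 0xC0DE, "active": true, "enabled": true, "verified": true, "owner": null, "retries": 0}

arrows below run writer -> reader for Event
backward on Event — v2 reading data written by v1:
  writer required, int32 -> int32: reader id maps from writer id
  writer optional, bytes -> bytes: reader payload maps from writer payload
  writer required, bool -> bool: reader active maps from writer active
  writer required, bool -> bool: reader enabled maps from writer archived
  writer required, bool -> bool: reader verified maps from writer verified
  no writer field matches reader owner
  writer optional, int32 -> int32: reader retries maps from writer duration
  writer owner: unknown to reader
  => backward verdict for Event: COMPATIBLE, no violations
forward on Event — v1 reading data written by v2:
  writer required, int32 -> int32: reader id maps from writer id
  writer optional, bytes -> bytes: reader payload maps from writer payload
  writer required, bool -> bool: reader active maps from writer active
  writer required, bool -> bool: reader archived maps from writer enabled
  writer required, bool -> bool: reader verified maps from writer verified
  no writer field matches reader owner
  writer optional, int32 -> int32: reader duration maps from writer retries
  writer owner: unknown to reader
  => forward verdict for Event: COMPATIBLE, no violations
migrating the Event value to v2:
  id := 250
  payload := 0xC0DE
  active := true
  enabled := true (from writer archived)
  verified := true
  owner := null (absent, optional -> null)
  retries := 0 (from writer duration)
  writer owner: unknown -> dropped
  => decoded: {"id": 250, "payload": 0xC0DE, "active": true, "enabled": true, "verified": true, "owner": null, "retries": 0}


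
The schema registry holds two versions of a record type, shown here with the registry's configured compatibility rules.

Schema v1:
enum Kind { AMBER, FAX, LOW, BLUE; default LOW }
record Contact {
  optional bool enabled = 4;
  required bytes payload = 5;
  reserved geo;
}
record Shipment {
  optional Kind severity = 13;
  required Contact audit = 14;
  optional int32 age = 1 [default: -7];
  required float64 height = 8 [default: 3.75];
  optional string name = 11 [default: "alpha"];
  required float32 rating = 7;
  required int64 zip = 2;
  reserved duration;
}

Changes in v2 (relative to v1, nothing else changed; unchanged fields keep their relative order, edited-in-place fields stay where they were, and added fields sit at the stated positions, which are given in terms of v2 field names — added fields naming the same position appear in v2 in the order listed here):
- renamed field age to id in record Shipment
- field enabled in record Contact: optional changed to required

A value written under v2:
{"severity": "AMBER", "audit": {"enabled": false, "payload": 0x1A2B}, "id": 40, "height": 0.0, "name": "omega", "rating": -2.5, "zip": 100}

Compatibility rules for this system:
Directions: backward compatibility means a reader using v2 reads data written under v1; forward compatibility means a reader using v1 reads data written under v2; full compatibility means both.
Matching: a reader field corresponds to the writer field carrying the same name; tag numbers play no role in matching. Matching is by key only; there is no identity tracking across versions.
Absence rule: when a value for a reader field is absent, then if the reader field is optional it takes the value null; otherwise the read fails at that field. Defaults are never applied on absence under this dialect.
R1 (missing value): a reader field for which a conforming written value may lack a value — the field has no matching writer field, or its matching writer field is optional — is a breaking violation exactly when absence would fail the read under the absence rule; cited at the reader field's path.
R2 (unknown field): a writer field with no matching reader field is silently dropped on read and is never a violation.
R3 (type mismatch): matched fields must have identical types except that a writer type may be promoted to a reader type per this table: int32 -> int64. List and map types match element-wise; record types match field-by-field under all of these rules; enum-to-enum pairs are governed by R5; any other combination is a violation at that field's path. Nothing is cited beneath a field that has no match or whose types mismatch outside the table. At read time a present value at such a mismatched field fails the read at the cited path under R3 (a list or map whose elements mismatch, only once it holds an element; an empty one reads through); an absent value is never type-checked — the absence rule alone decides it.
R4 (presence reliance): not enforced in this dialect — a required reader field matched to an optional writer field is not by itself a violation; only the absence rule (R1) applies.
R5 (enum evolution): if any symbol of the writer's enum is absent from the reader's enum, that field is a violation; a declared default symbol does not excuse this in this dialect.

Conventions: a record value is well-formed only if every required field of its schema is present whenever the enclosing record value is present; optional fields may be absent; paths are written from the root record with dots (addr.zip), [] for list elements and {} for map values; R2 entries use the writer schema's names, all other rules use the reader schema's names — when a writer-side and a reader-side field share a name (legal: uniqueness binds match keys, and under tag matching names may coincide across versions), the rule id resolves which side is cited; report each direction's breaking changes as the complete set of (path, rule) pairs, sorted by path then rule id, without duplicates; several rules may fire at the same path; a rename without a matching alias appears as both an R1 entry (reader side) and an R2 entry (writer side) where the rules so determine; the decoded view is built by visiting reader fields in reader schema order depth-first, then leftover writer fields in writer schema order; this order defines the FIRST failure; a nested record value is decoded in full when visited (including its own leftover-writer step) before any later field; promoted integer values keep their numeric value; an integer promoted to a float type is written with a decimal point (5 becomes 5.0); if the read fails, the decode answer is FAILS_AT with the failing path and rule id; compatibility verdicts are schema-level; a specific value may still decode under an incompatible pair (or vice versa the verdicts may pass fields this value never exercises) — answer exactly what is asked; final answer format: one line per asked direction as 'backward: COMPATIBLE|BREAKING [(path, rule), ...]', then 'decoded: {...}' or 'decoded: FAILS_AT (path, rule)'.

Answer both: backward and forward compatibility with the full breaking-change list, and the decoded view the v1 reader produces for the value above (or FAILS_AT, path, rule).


backward: BREAKING [(audit.enabled, R1)]; forward: COMPATIBLE []; decoded: {"severity": "AMBER", "audit": {"enabled": false, "payload": 0x1A2B}, "age": null, "height": 0.0, "name": "omega", "rating": -2.5, "zip": 100}

each type pair in Shipment: writer, then reader
checking backward for Shipment: reader v2 against writer v1:
  Kind -> Kind, writer optional: severity aligns to severity
  Contact -> Contact, writer required: audit aligns to audit
  id: no writer-side match
  float64 -> float64, writer required: height aligns to height
  string -> string, writer optional: name aligns to name
  float32 -> float32, writer required: rating aligns to rating
  int64 -> int64, writer required: zip aligns to zip
  writer age: unknown to reader
  bool -> bool, writer optional: audit.enabled aligns to audit.enabled
  bytes -> bytes, writer required: audit.payload aligns to audit.payload
  violation R1 at audit.enabled
  => backward verdict for Shipment: BREAKING, 1 violation(s)
checking forward for Shipment: reader v1 against writer v2:
  Kind -> Kind, writer optional: severity aligns to severity
  Contact -> Contact, writer required: audit aligns to audit
  age: no writer-side match
  float64 -> float64, writer required: height aligns to height
  string -> string, writer optional: name aligns to name
  float32 -> float32, writer required: rating aligns to rating
  int64 -> int64, writer required: zip aligns to zip
  writer id: unknown to reader
  bool -> bool, writer required: audit.enabled aligns to audit.enabled
  bytes -> bytes, writer required: audit.payload aligns to audit.payload
  => forward verdict for Shipment: COMPATIBLE, no violations
decode (reader v1):
  severity := "AMBER"
  audit.enabled := false
  audit.payload := 0x1A2B
  age := null (not supplied -> null)
  height := 0.0
  name := "omega"
  rating := -2.5
  zip := 100
  writer id: unmatched, discarded
  => decoded: {"severity": "AMBER", "audit": {"enabled": false, "payload": 0x1A2B}, "age": null, "height": 0.0, "name": "omega", "rating": -2.5, "zip": 100}


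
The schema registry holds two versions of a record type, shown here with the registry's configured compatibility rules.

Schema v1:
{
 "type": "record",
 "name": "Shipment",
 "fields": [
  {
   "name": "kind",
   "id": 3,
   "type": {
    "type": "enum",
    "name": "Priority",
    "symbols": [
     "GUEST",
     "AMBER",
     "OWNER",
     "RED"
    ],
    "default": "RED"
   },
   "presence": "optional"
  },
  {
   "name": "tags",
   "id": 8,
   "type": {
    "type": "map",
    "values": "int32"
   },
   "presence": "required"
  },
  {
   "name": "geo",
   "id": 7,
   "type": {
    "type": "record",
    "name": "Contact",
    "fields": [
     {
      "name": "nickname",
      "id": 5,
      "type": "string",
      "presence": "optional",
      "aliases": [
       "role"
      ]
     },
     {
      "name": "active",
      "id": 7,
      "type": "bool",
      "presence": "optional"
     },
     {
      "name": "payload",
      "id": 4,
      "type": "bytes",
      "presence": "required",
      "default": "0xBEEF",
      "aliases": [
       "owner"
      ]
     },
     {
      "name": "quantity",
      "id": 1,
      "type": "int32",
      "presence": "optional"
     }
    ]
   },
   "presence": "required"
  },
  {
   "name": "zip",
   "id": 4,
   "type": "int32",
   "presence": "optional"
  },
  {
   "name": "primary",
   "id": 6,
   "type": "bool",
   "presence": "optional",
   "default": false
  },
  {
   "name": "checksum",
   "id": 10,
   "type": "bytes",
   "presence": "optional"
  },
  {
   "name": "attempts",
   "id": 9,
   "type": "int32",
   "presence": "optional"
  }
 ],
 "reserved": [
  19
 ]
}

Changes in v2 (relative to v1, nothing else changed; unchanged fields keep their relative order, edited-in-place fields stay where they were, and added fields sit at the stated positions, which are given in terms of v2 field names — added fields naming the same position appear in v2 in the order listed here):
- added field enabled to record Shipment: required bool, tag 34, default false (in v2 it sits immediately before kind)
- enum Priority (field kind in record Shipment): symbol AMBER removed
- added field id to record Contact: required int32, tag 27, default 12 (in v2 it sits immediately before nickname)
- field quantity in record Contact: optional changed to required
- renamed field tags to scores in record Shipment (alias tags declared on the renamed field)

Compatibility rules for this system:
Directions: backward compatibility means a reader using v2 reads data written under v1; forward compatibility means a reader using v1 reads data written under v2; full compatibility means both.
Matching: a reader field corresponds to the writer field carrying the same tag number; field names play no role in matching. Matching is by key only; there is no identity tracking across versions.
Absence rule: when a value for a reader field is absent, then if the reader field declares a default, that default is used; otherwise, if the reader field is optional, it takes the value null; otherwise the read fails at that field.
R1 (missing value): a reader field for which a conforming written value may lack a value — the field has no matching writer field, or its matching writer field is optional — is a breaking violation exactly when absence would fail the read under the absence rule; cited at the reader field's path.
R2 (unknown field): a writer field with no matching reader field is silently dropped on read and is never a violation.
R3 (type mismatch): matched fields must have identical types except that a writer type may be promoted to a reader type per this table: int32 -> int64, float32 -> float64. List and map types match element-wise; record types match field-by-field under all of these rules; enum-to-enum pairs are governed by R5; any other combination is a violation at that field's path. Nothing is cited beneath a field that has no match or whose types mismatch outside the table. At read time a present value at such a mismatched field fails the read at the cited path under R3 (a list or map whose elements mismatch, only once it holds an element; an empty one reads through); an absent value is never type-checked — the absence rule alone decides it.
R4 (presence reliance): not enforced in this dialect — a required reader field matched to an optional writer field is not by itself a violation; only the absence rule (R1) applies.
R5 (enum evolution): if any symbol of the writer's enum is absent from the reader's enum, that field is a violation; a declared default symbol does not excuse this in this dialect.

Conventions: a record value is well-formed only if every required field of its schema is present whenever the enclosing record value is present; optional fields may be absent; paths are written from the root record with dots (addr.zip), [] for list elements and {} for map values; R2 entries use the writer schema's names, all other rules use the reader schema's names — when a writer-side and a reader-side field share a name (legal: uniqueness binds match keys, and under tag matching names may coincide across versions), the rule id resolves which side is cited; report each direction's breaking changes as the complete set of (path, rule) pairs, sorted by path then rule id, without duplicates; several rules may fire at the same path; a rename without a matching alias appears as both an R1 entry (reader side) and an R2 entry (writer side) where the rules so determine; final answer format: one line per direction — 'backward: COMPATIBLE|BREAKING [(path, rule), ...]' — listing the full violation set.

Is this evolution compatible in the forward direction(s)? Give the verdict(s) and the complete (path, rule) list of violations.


forward: COMPATIBLE []

in Shipment below, arrows point writer -> reader
forward analysis of Shipment with v1 as reader and v2 as writer:
  writer optional, Priority -> Priority: reader kind maps from writer kind
  writer required, map<string, int32> -> map<string, int32>: reader tags maps from writer scores
  writer required, Contact -> Contact: reader geo maps from writer geo
  writer optional, int32 -> int32: reader zip maps from writer zip
  writer optional, bool -> bool: reader primary maps from writer primary
  writer optional, bytes -> bytes: reader checksum maps from writer checksum
  writer optional, int32 -> int32: reader attempts maps from writer attempts
  writer field enabled has no reader counterpart
  writer optional, string -> string: reader geo.nickname maps from writer geo.nickname
  writer optional, bool -> bool: reader geo.active maps from writer geo.active
  writer required, bytes -> bytes: reader geo.payload maps from writer geo.payload
  writer required, int32 -> int32: reader geo.quantity maps from writer geo.quantity
  writer field geo.id has no reader counterpart
  => no violations; forward on Shipment: COMPATIBLE
the other Shipment changes do not affect what is asked:
  added field id to record Contact: required int32, tag 27, default 12 (in v2 it sits immediately before nickname) -> no rule fires on it in Shipment's dialect; the asked verdict holds
  enum Priority (field kind in record Shipment): symbol AMBER removed -> its effect on Shipment is confined to the backward direction, not asked
  added field enabled to record Shipment: required bool, tag 34, default false (in v2 it sits immediately before kind) -> no rule fires on it in Shipment's dialect; the asked verdict holds
  field quantity in record Contact: optional changed to required -> its effect on Shipment is confined to the backward direction, not asked
  renamed field tags to scores in record Shipment (alias tags declared on the renamed field) -> no rule fires on it in Shipment's dialect; the asked verdict holds


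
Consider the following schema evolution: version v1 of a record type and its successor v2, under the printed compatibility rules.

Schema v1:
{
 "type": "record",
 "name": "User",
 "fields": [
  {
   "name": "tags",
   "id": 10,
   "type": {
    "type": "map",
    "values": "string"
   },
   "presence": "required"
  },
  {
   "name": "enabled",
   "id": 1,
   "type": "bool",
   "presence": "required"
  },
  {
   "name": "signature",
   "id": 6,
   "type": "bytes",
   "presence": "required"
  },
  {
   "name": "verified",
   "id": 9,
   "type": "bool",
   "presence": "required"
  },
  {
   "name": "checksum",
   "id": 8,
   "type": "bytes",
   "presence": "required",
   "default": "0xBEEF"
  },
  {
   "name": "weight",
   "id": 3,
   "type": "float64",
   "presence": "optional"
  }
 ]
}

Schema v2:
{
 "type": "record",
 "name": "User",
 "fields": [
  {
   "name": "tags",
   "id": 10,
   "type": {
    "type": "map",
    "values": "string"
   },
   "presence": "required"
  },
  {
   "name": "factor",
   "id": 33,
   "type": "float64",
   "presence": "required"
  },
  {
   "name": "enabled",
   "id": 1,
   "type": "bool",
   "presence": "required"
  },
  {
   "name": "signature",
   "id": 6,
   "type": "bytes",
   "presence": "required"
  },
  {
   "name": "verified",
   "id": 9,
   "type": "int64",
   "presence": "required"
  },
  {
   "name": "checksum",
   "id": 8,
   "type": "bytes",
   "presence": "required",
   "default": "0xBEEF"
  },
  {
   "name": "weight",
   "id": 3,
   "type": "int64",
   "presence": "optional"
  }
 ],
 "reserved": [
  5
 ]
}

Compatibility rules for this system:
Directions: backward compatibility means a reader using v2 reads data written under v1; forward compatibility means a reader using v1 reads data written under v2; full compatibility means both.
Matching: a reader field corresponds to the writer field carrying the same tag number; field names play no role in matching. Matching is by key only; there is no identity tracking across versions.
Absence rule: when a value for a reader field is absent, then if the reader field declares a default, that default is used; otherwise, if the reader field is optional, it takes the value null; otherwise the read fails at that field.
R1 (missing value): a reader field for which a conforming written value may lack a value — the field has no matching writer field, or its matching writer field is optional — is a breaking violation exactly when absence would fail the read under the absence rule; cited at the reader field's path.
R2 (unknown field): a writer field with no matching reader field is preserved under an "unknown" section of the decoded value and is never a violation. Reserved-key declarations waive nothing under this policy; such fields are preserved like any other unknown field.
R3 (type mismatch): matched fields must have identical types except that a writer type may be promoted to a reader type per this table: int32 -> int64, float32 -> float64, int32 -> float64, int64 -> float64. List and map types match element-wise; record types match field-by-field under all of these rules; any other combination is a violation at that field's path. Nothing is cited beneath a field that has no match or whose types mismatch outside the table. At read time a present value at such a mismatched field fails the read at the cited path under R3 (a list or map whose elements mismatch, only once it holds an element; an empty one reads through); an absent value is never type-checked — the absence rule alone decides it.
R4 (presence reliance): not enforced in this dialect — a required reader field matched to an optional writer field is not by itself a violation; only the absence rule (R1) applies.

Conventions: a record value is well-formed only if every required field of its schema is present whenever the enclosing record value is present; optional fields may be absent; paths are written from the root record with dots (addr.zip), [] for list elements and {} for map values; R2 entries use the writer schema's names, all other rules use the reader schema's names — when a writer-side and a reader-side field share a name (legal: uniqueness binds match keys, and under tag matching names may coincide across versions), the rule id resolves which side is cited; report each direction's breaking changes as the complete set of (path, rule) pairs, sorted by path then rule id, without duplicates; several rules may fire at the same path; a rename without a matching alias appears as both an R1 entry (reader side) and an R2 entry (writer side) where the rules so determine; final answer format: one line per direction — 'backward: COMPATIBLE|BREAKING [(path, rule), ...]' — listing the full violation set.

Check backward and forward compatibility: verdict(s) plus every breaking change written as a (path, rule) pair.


in User below, arrows point writer -> reader
backward for User (reader v2, writer v1):
  tags: map<string, string> -> map<string, string>, writer required; from tags
  factor: no writer match
  enabled: bool -> bool, writer required; from enabled
  signature: bytes -> bytes, writer required; from signature
  verified: bool -> int64, writer required; from verified
  checksum: bytes -> bytes, writer required; from checksum
  weight: float64 -> int64, writer optional; from weight
  R1 fires at factor
  R3 fires at verified
  R3 fires at weight
  => backward: BREAKING (3)
forward for User (reader v1, writer v2):
  tags: map<string, string> -> map<string, string>, writer required; from tags
  enabled: bool -> bool, writer required; from enabled
  signature: bytes -> bytes, writer required; from signature
  verified: int64 -> bool, writer required; from verified
  checksum: bytes -> bytes, writer required; from checksum
  weight: int64 -> float64, writer optional; from weight
  leftover writer field: factor
  R3 fires at verified
  => forward: BREAKING (1)

backward: BREAKING [(factor, R1), (verified, R3), (weight, R3)]; forward: BREAKING [(verified, R3)]


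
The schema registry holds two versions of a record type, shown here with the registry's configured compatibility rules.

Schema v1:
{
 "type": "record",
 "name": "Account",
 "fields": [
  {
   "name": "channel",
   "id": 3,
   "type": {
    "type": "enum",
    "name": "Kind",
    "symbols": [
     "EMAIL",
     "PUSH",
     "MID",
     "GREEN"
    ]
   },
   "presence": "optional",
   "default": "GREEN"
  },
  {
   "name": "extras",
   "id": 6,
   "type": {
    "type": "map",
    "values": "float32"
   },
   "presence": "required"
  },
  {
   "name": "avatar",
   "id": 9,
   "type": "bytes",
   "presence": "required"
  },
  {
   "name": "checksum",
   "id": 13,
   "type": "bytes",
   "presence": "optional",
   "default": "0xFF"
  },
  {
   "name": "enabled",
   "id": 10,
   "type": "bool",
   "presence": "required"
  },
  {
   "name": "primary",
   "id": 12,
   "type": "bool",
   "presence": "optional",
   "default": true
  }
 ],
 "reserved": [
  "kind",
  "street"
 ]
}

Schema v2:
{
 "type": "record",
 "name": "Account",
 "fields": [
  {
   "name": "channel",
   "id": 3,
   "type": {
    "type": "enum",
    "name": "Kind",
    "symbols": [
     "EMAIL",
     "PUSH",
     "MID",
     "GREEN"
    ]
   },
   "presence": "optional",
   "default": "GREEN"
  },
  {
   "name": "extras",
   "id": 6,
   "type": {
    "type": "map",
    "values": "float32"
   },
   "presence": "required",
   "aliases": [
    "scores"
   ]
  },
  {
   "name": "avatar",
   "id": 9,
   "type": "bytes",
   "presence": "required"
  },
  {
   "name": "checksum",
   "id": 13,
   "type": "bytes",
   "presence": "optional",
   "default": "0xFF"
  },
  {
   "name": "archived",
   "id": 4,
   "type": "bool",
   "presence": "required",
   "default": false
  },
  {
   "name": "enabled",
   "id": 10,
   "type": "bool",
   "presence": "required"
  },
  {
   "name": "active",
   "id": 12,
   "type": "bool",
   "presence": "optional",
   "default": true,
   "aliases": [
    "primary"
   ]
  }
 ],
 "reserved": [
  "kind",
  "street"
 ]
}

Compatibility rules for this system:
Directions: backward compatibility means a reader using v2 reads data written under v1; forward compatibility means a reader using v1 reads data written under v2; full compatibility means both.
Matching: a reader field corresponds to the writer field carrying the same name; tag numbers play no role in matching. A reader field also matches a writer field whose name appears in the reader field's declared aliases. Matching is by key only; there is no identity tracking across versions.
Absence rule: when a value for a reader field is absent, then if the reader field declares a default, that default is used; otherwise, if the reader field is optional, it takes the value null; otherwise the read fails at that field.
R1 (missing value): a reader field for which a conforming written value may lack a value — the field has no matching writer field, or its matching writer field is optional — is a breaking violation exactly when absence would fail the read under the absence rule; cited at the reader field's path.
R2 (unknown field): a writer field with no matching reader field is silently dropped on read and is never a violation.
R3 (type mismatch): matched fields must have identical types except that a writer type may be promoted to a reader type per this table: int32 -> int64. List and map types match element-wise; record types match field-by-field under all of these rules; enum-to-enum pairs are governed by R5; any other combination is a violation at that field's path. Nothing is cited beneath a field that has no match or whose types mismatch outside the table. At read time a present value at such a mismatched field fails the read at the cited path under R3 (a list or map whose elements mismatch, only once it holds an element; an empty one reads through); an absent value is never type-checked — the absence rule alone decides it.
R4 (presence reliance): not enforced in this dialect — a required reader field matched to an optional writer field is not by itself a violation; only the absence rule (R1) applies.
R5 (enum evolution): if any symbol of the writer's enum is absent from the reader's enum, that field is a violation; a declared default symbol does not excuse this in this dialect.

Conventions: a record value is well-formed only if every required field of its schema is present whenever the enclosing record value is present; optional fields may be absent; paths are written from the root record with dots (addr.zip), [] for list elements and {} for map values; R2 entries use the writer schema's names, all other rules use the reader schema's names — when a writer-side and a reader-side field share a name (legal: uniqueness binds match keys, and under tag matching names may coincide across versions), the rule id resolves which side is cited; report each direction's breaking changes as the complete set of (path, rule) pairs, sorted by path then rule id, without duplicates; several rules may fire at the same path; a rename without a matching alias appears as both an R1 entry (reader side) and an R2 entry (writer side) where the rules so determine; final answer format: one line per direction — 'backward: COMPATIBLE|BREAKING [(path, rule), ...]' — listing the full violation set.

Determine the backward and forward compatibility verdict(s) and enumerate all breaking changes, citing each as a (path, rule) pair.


backward: COMPATIBLE []; forward: COMPATIBLE []

each type pair in Account: writer, then reader
backward for Account (reader v2, writer v1):
  channel: Kind -> Kind, writer optional; from channel
  extras: map<string, float32> -> map<string, float32>, writer required; from extras
  avatar: bytes -> bytes, writer required; from avatar
  checksum: bytes -> bytes, writer optional; from checksum
  archived: no writer-side match
  enabled: bool -> bool, writer required; from enabled
  active: bool -> bool, writer optional; from primary
  => no violations; backward on Account: COMPATIBLE
forward for Account (reader v1, writer v2):
  channel: Kind -> Kind, writer optional; from channel
  extras: map<string, float32> -> map<string, float32>, writer required; from extras
  avatar: bytes -> bytes, writer required; from avatar
  checksum: bytes -> bytes, writer optional; from checksum
  enabled: bool -> bool, writer required; from enabled
  primary: no writer-side match
  archived (writer side), unknown to reader
  active (writer side), unknown to reader
  => no violations; forward on Account: COMPATIBLE
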